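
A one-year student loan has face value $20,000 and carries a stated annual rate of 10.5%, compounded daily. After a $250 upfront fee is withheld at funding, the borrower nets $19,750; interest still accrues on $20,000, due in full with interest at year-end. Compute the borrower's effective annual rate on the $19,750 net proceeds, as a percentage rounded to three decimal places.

12.475%

Amount owed after one year: 20,000 × (1 + 0.105/365)^365 = 20,000 × 1.110694 = $22,213.88.
Effective rate on net proceeds: 22,213.88 / 19,750 − 1 = 0.124753 = 12.475%.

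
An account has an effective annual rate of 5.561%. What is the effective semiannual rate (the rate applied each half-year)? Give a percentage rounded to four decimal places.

2.7429%

The per-half-year rate i satisfies (1 + i)^2 = 1 + 0.05561.
i = 1.05561^(1/2) − 1 = 0.0274288 = 2.7429%.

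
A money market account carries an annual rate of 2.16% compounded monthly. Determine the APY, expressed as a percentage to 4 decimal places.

EAR = (1 + 0.0216/12)^12 − 1.
= (1 + 0.001800)^12 − 1 = 1.021815 − 1 = 2.1815%.

2.1815%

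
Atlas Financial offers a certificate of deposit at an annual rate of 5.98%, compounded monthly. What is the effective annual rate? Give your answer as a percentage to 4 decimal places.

EAR = (1 + 0.0598/12)^12 − 1.
= (1 + 0.004983)^12 − 1 = 1.061467 − 1 = 6.1467%.

6.1467%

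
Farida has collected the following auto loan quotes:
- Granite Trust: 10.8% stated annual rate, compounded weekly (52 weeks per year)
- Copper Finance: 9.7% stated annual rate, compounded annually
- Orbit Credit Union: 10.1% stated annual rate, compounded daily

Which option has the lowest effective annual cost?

Granite Trust: (1 + 0.108/52)^52 − 1 = 11.392%
Copper Finance: compounded annually, EAR = 9.700%
Orbit Credit Union: (1 + 0.101/365)^365 − 1 = 10.626%
The lowest effective annual rate is Copper Finance at 9.700%.

Copper Finance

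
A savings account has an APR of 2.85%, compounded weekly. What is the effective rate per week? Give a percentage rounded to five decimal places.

0.05481%

With a nominal annual rate compounded weekly, the periodic rate is the nominal rate divided by 52.
i = 0.0285 / 52 = 0.0005481 = 0.05481%.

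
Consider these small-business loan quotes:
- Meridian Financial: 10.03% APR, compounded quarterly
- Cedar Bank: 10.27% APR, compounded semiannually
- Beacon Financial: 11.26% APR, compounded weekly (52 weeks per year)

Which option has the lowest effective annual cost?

Meridian Financial: (1 + 0.1003/4)^4 − 1 = 10.414%
Cedar Bank: (1 + 0.1027/2)^2 − 1 = 10.534%
Beacon Financial: (1 + 0.1126/52)^52 − 1 = 11.905%
The lowest effective annual rate is Meridian Financial at 10.414%.

Meridian Financial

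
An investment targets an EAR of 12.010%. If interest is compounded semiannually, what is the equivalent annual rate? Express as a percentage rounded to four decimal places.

11.6696%

(1 + r/2)^2 − 1 = 0.12010, so 1 + r/2 = 1.12010^(1/2).
r/2 = 0.058348, so r = 0.116696 = 11.6696%.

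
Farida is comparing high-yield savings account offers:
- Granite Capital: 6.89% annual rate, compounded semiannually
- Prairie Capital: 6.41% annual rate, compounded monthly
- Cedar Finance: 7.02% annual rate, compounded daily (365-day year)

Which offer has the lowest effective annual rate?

Prairie Capital

Granite Capital: (1 + 0.0689/2)^2 − 1 = 7.009%
Prairie Capital: (1 + 0.0641/12)^12 − 1 = 6.602%
Cedar Finance: (1 + 0.0702/365)^365 − 1 = 7.272%
The lowest effective annual rate is Prairie Capital at 6.602%.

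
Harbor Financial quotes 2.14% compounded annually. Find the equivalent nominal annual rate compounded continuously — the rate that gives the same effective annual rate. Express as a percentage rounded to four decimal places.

2.1174%

Compounded annually, EAR = nominal = 0.021400.
Equivalent continuous rate: r = ln(1 + 0.021400) = 0.021174 = 2.1174%.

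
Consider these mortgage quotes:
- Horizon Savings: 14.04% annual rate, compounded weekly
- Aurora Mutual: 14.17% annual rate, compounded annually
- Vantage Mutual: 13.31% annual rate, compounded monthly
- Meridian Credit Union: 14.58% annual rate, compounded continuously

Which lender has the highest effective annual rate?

Horizon Savings: (1 + 0.1404/52)^52 − 1 = 15.052%
Aurora Mutual: compounded annually, EAR = 14.170%
Vantage Mutual: (1 + 0.1331/12)^12 − 1 = 14.153%
Meridian Credit Union: e^0.1458 − 1 = 15.696%
The highest effective annual rate is Meridian Credit Union at 15.696%.

Meridian Credit Union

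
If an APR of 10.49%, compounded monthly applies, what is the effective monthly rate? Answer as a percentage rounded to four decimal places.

0.8742%

With a nominal annual rate compounded monthly, the periodic rate is the nominal rate divided by 12.
i = 0.1049 / 12 = 0.0087417 = 0.8742%.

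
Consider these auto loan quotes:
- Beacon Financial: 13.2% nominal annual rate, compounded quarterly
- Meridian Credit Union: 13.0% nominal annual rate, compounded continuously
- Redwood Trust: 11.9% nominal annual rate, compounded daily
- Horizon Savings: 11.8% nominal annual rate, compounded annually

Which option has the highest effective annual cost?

Meridian Credit Union

Beacon Financial: (1 + 0.132/4)^4 − 1 = 13.868%
Meridian Credit Union: e^0.130 − 1 = 13.883%
Redwood Trust: (1 + 0.119/365)^365 − 1 = 12.635%
Horizon Savings: compounded annually, EAR = 11.800%
The highest effective annual rate is Meridian Credit Union at 13.883%.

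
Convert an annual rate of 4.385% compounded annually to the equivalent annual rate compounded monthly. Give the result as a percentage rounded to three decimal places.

Compounded annually, EAR = nominal = 0.043850.
Solve (1 + r/12)^12 = 1.043850: r/12 = 1.043850^(1/12) − 1 = 0.003583, so r = 0.042993 = 4.299%.

4.299%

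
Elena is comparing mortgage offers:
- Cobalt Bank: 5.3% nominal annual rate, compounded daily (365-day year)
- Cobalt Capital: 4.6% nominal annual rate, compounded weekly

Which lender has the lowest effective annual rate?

Cobalt Bank: (1 + 0.053/365)^365 − 1 = 5.443%
Cobalt Capital: (1 + 0.046/52)^52 − 1 = 4.705%
The lowest effective annual rate is Cobalt Capital at 4.705%.

Cobalt Capital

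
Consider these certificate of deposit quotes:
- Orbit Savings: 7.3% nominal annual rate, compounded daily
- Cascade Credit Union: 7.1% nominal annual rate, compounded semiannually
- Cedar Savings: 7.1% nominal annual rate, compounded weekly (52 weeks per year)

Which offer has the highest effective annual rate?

Orbit Savings: (1 + 0.073/365)^365 − 1 = 7.572%
Cascade Credit Union: (1 + 0.071/2)^2 − 1 = 7.226%
Cedar Savings: (1 + 0.071/52)^52 − 1 = 7.353%
The highest effective annual rate is Orbit Savings at 7.572%.

Orbit Savings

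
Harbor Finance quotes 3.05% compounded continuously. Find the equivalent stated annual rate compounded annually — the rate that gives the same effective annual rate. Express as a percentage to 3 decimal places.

3.097%

EAR under continuous compounding: e^0.0305 − 1 = 0.030970.
Compounded annually, the equivalent nominal rate is the EAR itself: 3.097%.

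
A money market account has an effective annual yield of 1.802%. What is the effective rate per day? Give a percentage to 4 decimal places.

The per-day rate i satisfies (1 + i)^365 = 1 + 0.01802.
i = 1.01802^(1/365) − 1 = 0.0000489 = 0.0049%.

0.0049%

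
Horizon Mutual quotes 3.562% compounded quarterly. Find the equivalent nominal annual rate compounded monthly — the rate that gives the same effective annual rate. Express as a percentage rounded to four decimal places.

EAR = (1 + 0.03562/4)^4 − 1 = 0.036099.
Solve (1 + r/12)^12 = 1.036099: r/12 = 1.036099^(1/12) − 1 = 0.002960, so r = 0.035515 = 3.5515%.

3.5515%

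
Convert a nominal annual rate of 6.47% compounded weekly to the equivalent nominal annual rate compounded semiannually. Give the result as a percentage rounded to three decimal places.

EAR = (1 + 0.0647/52)^52 − 1 = 0.066796.
Solve (1 + r/2)^2 = 1.066796: r/2 = 1.066796^(1/2) − 1 = 0.032858, so r = 0.065716 = 6.572%.

6.572%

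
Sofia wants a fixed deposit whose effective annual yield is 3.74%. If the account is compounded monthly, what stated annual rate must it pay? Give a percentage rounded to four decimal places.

(1 + r/12)^12 − 1 = 0.0374, so 1 + r/12 = 1.0374^(1/12).
r/12 = 0.003064, so r = 0.036774 = 3.6774%.

3.6774%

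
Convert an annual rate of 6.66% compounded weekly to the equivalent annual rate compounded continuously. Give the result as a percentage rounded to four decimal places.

6.6557%

EAR = (1 + 0.0666/52)^52 − 1 = 0.068822.
Equivalent continuous rate: r = ln(1 + 0.068822) = 0.066557 = 6.6557%.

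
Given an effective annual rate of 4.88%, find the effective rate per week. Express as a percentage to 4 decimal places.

0.0917%

The per-week rate i satisfies (1 + i)^52 = 1 + 0.0488.
i = 1.0488^(1/52) − 1 = 0.0009167 = 0.0917%.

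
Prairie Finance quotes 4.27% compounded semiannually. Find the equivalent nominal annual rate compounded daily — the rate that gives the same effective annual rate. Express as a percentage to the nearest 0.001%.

4.225%

EAR = (1 + 0.0427/2)^2 − 1 = 0.043156.
Solve (1 + r/365)^365 = 1.043156: r/365 = 1.043156^(1/365) − 1 = 0.000116, so r = 0.042253 = 4.225%.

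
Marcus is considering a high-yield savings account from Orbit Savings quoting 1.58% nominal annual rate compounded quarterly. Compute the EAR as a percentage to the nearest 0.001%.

1.589%

EAR = (1 + 0.0158/4)^4 − 1.
= (1 + 0.003950)^4 − 1 = 1.015894 − 1 = 1.589%.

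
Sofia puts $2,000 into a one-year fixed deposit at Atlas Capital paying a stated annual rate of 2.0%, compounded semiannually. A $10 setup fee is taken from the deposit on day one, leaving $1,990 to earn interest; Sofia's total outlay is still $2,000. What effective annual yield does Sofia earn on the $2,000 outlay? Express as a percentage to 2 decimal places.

1.50%

Value after one year: 1,990 × (1 + 0.020/2)^2 = 1,990 × 1.020100 = $2,030.00.
Effective yield on the $2,000 outlay: 2,030.00 / 2,000 − 1 = 0.015000 = 1.50%.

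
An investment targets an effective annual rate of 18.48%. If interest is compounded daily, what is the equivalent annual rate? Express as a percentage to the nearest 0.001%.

(1 + r/365)^365 − 1 = 0.1848, so 1 + r/365 = 1.1848^(1/365).
r/365 = 0.000465, so r = 0.169613 = 16.961%.

16.961%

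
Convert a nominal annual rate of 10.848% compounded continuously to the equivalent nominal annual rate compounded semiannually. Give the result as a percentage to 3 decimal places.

11.148%

EAR under continuous compounding: e^0.10848 − 1 = 0.114583.
Solve (1 + r/2)^2 = 1.114583: r/2 = 1.114583^(1/2) − 1 = 0.055738, so r = 0.111476 = 11.148%.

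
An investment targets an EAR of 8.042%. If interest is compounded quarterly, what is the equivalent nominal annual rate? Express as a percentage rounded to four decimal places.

7.8103%

(1 + r/4)^4 − 1 = 0.08042, so 1 + r/4 = 1.08042^(1/4).
r/4 = 0.019526, so r = 0.078103 = 7.8103%.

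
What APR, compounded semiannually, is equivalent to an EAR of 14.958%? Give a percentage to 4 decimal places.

14.4369%

(1 + r/2)^2 − 1 = 0.14958, so 1 + r/2 = 1.14958^(1/2).
r/2 = 0.072185, so r = 0.144369 = 14.4369%.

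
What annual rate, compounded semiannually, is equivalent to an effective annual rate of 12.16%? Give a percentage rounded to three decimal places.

(1 + r/2)^2 − 1 = 0.1216, so 1 + r/2 = 1.1216^(1/2).
r/2 = 0.059056, so r = 0.118112 = 11.811%.

11.811%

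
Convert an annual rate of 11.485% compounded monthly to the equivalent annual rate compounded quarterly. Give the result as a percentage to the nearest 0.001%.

EAR = (1 + 0.11485/12)^12 − 1 = 0.121093.
Solve (1 + r/4)^4 = 1.121093: r/4 = 1.121093^(1/4) − 1 = 0.028988, so r = 0.115953 = 11.595%.

11.595%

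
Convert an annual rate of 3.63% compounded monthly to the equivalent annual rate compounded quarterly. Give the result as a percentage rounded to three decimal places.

EAR = (1 + 0.0363/12)^12 − 1 = 0.036910.
Solve (1 + r/4)^4 = 1.036910: r/4 = 1.036910^(1/4) − 1 = 0.009102, so r = 0.036410 = 3.641%.

3.641%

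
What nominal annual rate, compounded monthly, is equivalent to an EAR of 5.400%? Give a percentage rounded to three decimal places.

5.271%

(1 + r/12)^12 − 1 = 0.05400, so 1 + r/12 = 1.05400^(1/12).
r/12 = 0.004392, so r = 0.052708 = 5.271%.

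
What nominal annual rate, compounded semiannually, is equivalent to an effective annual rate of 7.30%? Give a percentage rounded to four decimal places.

(1 + r/2)^2 − 1 = 0.0730, so 1 + r/2 = 1.0730^(1/2).
r/2 = 0.035857, so r = 0.071714 = 7.1714%.

7.1714%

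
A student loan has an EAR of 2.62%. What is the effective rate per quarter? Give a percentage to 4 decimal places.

The per-quarter rate i satisfies (1 + i)^4 = 1 + 0.0262.
i = 1.0262^(1/4) − 1 = 0.0064866 = 0.6487%.

0.6487%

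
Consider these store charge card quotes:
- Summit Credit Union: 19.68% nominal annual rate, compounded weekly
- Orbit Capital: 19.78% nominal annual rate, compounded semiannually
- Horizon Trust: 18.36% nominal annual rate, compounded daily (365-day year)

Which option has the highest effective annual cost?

Summit Credit Union: (1 + 0.1968/52)^52 − 1 = 21.705%
Orbit Capital: (1 + 0.1978/2)^2 − 1 = 20.758%
Horizon Trust: (1 + 0.1836/365)^365 − 1 = 20.148%
The highest effective annual rate is Summit Credit Union at 21.705%.

Summit Credit Union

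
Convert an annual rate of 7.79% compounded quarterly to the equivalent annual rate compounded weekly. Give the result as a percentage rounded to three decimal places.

7.721%

EAR = (1 + 0.0779/4)^4 − 1 = 0.080205.
Solve (1 + r/52)^52 = 1.080205: r/52 = 1.080205^(1/52) − 1 = 0.001485, so r = 0.077208 = 7.721%.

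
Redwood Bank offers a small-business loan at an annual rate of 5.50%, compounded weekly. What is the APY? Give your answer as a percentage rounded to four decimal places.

EAR = (1 + 0.0550/52)^52 − 1.
= (1 + 0.001058)^52 − 1 = 1.056510 − 1 = 5.6510%.

5.6510%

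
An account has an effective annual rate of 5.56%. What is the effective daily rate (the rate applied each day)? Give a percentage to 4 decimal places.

The per-day rate i satisfies (1 + i)^365 = 1 + 0.0556.
i = 1.0556^(1/365) − 1 = 0.0001483 = 0.0148%.

0.0148%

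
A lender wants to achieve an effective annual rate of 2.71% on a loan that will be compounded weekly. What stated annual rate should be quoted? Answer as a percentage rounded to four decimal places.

(1 + r/52)^52 − 1 = 0.0271, so 1 + r/52 = 1.0271^(1/52).
r/52 = 0.000514, so r = 0.026746 = 2.6746%.

2.6746%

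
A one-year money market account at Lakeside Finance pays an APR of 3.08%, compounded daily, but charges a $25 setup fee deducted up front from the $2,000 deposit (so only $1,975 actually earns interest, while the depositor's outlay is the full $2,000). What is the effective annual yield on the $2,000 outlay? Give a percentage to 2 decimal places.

Value after one year: 1,975 × (1 + 0.0308/365)^365 = 1,975 × 1.031278 = $2,036.77.
Effective yield on the $2,000 outlay: 2,036.77 / 2,000 − 1 = 0.018387 = 1.84%.

1.84%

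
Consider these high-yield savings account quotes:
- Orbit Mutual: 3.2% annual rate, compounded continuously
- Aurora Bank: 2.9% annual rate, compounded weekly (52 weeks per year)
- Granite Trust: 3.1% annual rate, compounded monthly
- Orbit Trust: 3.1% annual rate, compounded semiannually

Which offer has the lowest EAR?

Aurora Bank

Orbit Mutual: e^0.032 − 1 = 3.252%
Aurora Bank: (1 + 0.029/52)^52 − 1 = 2.942%
Granite Trust: (1 + 0.031/12)^12 − 1 = 3.144%
Orbit Trust: (1 + 0.031/2)^2 − 1 = 3.124%
The lowest effective annual rate is Aurora Bank at 2.942%.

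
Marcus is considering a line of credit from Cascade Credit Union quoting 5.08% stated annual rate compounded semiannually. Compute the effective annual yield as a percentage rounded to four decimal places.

5.1445%

EAR = (1 + 0.0508/2)^2 − 1.
= 1.051445 − 1 = 5.1445%.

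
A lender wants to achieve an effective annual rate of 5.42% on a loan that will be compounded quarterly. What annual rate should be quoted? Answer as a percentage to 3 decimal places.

5.313%

(1 + r/4)^4 − 1 = 0.0542, so 1 + r/4 = 1.0542^(1/4).
r/4 = 0.013283, so r = 0.053132 = 5.313%.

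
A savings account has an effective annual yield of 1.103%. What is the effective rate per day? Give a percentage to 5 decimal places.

The per-day rate i satisfies (1 + i)^365 = 1 + 0.01103.
i = 1.01103^(1/365) − 1 = 0.0000301 = 0.00301%.

0.00301%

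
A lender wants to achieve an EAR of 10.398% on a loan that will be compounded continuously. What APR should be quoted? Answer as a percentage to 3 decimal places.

Continuous: nominal r satisfies e^r − 1 = 0.10398.
r = ln(1 + 0.10398) = ln(1.10398) = 0.098922 = 9.892%.

9.892%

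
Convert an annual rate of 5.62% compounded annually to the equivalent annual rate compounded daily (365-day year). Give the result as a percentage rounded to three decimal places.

5.468%

Compounded annually, EAR = nominal = 0.056200.
Solve (1 + r/365)^365 = 1.056200: r/365 = 1.056200^(1/365) − 1 = 0.000150, so r = 0.054682 = 5.468%.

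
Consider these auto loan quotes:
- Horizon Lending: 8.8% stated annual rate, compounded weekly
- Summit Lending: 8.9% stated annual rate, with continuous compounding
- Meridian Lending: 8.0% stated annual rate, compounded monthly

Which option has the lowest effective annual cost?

Horizon Lending: (1 + 0.088/52)^52 − 1 = 9.191%
Summit Lending: e^0.089 − 1 = 9.308%
Meridian Lending: (1 + 0.080/12)^12 − 1 = 8.300%
The lowest effective annual rate is Meridian Lending at 8.300%.

Meridian Lending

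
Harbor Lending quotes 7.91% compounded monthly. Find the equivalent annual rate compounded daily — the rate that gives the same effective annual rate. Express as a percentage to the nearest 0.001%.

EAR = (1 + 0.0791/12)^12 − 1 = 0.082032.
Solve (1 + r/365)^365 = 1.082032: r/365 = 1.082032^(1/365) − 1 = 0.000216, so r = 0.078849 = 7.885%.

7.885%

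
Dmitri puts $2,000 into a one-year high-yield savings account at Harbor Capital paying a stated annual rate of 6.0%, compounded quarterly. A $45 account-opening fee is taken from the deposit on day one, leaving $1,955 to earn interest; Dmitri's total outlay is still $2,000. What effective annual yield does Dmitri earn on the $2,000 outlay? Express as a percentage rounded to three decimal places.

Value after one year: 1,955 × (1 + 0.060/4)^4 = 1,955 × 1.061364 = $2,074.97.
Effective yield on the $2,000 outlay: 2,074.97 / 2,000 − 1 = 0.037483 = 3.748%.

3.748%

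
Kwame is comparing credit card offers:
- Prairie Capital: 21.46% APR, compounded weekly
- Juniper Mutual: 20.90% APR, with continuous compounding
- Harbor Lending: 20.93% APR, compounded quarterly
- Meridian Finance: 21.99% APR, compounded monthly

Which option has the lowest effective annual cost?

Harbor Lending

Prairie Capital: (1 + 0.2146/52)^52 − 1 = 23.882%
Juniper Mutual: e^0.2090 − 1 = 23.244%
Harbor Lending: (1 + 0.2093/4)^4 − 1 = 22.631%
Meridian Finance: (1 + 0.2199/12)^12 − 1 = 24.347%
The lowest effective annual rate is Harbor Lending at 22.631%.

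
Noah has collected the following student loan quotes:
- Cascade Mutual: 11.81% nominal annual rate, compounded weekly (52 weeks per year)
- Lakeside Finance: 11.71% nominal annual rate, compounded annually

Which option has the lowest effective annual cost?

Lakeside Finance

Cascade Mutual: (1 + 0.1181/52)^52 − 1 = 12.521%
Lakeside Finance: compounded annually, EAR = 11.710%
The lowest effective annual rate is Lakeside Finance at 11.710%.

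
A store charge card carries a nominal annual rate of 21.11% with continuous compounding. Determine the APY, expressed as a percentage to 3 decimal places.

23.504%

With continuous compounding, EAR = e^0.2111 − 1.
e^0.2111 = 1.235036, so EAR = 0.235036 = 23.504%.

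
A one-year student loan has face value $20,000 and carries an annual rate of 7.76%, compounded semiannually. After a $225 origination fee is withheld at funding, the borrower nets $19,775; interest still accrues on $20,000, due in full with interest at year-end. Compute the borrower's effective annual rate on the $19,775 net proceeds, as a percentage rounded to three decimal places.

Amount owed after one year: 20,000 × (1 + 0.0776/2)^2 = 20,000 × 1.079105 = $21,582.11.
Effective rate on net proceeds: 21,582.11 / 19,775 − 1 = 0.091384 = 9.138%.

9.138%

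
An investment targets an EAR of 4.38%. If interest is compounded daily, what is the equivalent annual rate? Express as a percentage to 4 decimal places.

4.2870%

(1 + r/365)^365 − 1 = 0.0438, so 1 + r/365 = 1.0438^(1/365).
r/365 = 0.000117, so r = 0.042870 = 4.2870%.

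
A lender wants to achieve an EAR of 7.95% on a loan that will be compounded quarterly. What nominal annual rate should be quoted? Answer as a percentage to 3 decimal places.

(1 + r/4)^4 − 1 = 0.0795, so 1 + r/4 = 1.0795^(1/4).
r/4 = 0.019309, so r = 0.077234 = 7.723%.

7.723%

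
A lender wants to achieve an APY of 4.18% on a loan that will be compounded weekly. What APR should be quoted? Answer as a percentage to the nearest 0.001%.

(1 + r/52)^52 − 1 = 0.0418, so 1 + r/52 = 1.0418^(1/52).
r/52 = 0.000788, so r = 0.040966 = 4.097%.

4.097%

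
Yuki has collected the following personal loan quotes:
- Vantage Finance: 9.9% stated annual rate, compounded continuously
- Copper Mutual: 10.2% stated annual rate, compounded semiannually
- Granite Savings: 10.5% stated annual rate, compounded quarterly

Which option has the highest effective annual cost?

Vantage Finance: e^0.099 − 1 = 10.407%
Copper Mutual: (1 + 0.102/2)^2 − 1 = 10.460%
Granite Savings: (1 + 0.105/4)^4 − 1 = 10.921%
The highest effective annual rate is Granite Savings at 10.921%.

Granite Savings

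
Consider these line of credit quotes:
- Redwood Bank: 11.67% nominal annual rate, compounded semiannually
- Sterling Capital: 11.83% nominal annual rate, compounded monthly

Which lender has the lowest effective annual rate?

Redwood Bank: (1 + 0.1167/2)^2 − 1 = 12.010%
Sterling Capital: (1 + 0.1183/12)^12 − 1 = 12.493%
The lowest effective annual rate is Redwood Bank at 12.010%.

Redwood Bank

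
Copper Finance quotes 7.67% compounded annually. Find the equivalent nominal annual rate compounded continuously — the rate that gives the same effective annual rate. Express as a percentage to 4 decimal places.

Compounded annually, EAR = nominal = 0.076700.
Equivalent continuous rate: r = ln(1 + 0.076700) = 0.073901 = 7.3901%.

7.3901%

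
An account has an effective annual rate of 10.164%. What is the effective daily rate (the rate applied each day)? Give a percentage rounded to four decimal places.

0.0265%

The per-day rate i satisfies (1 + i)^365 = 1 + 0.10164.
i = 1.10164^(1/365) − 1 = 0.0002652 = 0.0265%.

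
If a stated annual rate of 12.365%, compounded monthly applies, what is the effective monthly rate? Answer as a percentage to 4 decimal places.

With a nominal annual rate compounded monthly, the periodic rate is the nominal rate divided by 12.
i = 0.12365 / 12 = 0.0103042 = 1.0304%.

1.0304%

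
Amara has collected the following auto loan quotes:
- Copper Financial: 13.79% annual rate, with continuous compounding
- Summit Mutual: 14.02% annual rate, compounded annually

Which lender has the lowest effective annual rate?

Summit Mutual

Copper Financial: e^0.1379 − 1 = 14.786%
Summit Mutual: compounded annually, EAR = 14.020%
The lowest effective annual rate is Summit Mutual at 14.020%.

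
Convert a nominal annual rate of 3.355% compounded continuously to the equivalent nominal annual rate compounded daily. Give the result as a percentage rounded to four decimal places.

3.3552%

EAR under continuous compounding: e^0.03355 − 1 = 0.034119.
Solve (1 + r/365)^365 = 1.034119: r/365 = 1.034119^(1/365) − 1 = 0.000092, so r = 0.033552 = 3.3552%.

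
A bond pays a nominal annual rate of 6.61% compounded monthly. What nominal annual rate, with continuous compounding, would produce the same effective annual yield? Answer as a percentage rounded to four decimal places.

6.5919%

EAR = (1 + 0.0661/12)^12 − 1 = 0.068140.
Equivalent continuous rate: r = ln(1 + 0.068140) = 0.065919 = 6.5919%.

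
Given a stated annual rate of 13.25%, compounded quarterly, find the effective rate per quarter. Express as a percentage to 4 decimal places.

With a nominal annual rate compounded quarterly, the periodic rate is the nominal rate divided by 4.
i = 0.1325 / 4 = 0.0331250 = 3.3125%.

3.3125%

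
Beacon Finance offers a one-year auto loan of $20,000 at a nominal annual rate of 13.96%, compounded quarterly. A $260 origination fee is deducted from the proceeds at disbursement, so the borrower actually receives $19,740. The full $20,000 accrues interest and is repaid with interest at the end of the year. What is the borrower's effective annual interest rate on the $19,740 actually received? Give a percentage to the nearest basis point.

Amount owed after one year: 20,000 × (1 + 0.1396/4)^4 = 20,000 × 1.147080 = $22,941.59.
Effective rate on net proceeds: 22,941.59 / 19,740 − 1 = 0.162188 = 16.22%.

16.22%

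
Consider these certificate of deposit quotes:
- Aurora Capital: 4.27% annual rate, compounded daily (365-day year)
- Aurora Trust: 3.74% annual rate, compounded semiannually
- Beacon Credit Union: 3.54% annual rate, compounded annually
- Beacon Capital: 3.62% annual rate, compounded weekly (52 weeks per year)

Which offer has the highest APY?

Aurora Capital

Aurora Capital: (1 + 0.0427/365)^365 − 1 = 4.362%
Aurora Trust: (1 + 0.0374/2)^2 − 1 = 3.775%
Beacon Credit Union: compounded annually, EAR = 3.540%
Beacon Capital: (1 + 0.0362/52)^52 − 1 = 3.685%
The highest effective annual rate is Aurora Capital at 4.362%.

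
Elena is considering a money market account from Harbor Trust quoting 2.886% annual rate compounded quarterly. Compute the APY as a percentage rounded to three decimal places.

EAR = (1 + 0.02886/4)^4 − 1.
= 1.029174 − 1 = 2.917%.

2.917%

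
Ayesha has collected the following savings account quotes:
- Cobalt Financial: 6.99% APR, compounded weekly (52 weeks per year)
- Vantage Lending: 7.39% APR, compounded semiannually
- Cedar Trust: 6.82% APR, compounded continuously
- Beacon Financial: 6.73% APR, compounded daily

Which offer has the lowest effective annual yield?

Cobalt Financial: (1 + 0.0699/52)^52 − 1 = 7.235%
Vantage Lending: (1 + 0.0739/2)^2 − 1 = 7.527%
Cedar Trust: e^0.0682 − 1 = 7.058%
Beacon Financial: (1 + 0.0673/365)^365 − 1 = 6.961%
The lowest effective annual rate is Beacon Financial at 6.961%.

Beacon Financial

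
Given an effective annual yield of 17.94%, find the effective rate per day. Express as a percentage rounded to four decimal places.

The per-day rate i satisfies (1 + i)^365 = 1 + 0.1794.
i = 1.1794^(1/365) − 1 = 0.0004522 = 0.0452%.

0.0452%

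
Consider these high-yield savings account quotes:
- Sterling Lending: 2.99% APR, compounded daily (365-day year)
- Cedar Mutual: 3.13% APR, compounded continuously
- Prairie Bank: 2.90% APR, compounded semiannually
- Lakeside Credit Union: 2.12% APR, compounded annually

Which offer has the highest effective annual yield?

Cedar Mutual

Sterling Lending: (1 + 0.0299/365)^365 − 1 = 3.035%
Cedar Mutual: e^0.0313 − 1 = 3.179%
Prairie Bank: (1 + 0.0290/2)^2 − 1 = 2.921%
Lakeside Credit Union: compounded annually, EAR = 2.120%
The highest effective annual rate is Cedar Mutual at 3.179%.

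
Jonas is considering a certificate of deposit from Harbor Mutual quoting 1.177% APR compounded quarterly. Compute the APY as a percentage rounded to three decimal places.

EAR = (1 + 0.01177/4)^4 − 1.
= (1 + 0.002943)^4 − 1 = 1.011822 − 1 = 1.182%.

1.182%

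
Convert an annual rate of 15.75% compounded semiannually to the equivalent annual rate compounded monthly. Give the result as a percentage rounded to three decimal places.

EAR = (1 + 0.1575/2)^2 − 1 = 0.163702.
Solve (1 + r/12)^12 = 1.163702: r/12 = 1.163702^(1/12) − 1 = 0.012714, so r = 0.152568 = 15.257%.

15.257%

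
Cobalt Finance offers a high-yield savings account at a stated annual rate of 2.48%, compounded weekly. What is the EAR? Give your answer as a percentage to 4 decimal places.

EAR = (1 + 0.0248/52)^52 − 1.
= (1 + 0.000477)^52 − 1 = 1.025104 − 1 = 2.5104%.

2.5104%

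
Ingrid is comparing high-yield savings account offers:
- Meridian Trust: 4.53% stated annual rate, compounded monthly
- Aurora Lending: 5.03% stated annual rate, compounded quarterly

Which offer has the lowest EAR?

Meridian Trust

Meridian Trust: (1 + 0.0453/12)^12 − 1 = 4.625%
Aurora Lending: (1 + 0.0503/4)^4 − 1 = 5.126%
The lowest effective annual rate is Meridian Trust at 4.625%.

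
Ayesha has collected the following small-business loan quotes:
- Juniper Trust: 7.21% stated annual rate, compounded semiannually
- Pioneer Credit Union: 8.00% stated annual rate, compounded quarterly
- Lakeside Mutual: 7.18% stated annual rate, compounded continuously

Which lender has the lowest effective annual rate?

Juniper Trust: (1 + 0.0721/2)^2 − 1 = 7.340%
Pioneer Credit Union: (1 + 0.0800/4)^4 − 1 = 8.243%
Lakeside Mutual: e^0.0718 − 1 = 7.444%
The lowest effective annual rate is Juniper Trust at 7.340%.

Juniper Trust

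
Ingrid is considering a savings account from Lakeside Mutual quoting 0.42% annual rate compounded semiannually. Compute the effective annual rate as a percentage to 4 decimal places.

EAR = (1 + 0.0042/2)^2 − 1.
= (1 + 0.002100)^2 − 1 = 1.004204 − 1 = 0.4204%.

0.4204%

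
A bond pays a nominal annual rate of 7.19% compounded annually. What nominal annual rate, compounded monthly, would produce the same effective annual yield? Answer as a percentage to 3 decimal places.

Compounded annually, EAR = nominal = 0.071900.
Solve (1 + r/12)^12 = 1.071900: r/12 = 1.071900^(1/12) − 1 = 0.005803, so r = 0.069634 = 6.963%.

6.963%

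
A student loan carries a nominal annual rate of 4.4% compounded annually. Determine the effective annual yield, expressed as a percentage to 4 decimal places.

Annual compounding means the effective rate equals the nominal rate: 4.4000%.

4.4000%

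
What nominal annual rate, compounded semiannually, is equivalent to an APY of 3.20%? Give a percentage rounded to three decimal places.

(1 + r/2)^2 − 1 = 0.0320, so 1 + r/2 = 1.0320^(1/2).
r/2 = 0.015874, so r = 0.031748 = 3.175%.

3.175%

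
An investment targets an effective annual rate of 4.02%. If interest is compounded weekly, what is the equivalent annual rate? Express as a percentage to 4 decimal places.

(1 + r/52)^52 − 1 = 0.0402, so 1 + r/52 = 1.0402^(1/52).
r/52 = 0.000758, so r = 0.039428 = 3.9428%.

3.9428%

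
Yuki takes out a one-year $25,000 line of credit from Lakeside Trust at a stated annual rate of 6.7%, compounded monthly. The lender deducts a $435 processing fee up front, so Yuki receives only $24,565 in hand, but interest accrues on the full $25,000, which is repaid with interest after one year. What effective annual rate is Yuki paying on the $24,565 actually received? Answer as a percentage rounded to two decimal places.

8.80%

Amount owed after one year: 25,000 × (1 + 0.067/12)^12 = 25,000 × 1.069096 = $26,727.41.
Effective rate on net proceeds: 26,727.41 / 24,565 − 1 = 0.088028 = 8.80%.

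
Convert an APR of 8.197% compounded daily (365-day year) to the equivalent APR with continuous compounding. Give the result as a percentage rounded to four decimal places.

8.1961%

EAR = (1 + 0.08197/365)^365 − 1 = 0.085413.
Equivalent continuous rate: r = ln(1 + 0.085413) = 0.081961 = 8.1961%.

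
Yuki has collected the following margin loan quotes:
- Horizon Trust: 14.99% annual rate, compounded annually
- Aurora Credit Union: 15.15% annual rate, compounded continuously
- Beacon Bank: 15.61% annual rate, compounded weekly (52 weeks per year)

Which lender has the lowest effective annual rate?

Horizon Trust

Horizon Trust: compounded annually, EAR = 14.990%
Aurora Credit Union: e^0.1515 − 1 = 16.358%
Beacon Bank: (1 + 0.1561/52)^52 − 1 = 16.867%
The lowest effective annual rate is Horizon Trust at 14.990%.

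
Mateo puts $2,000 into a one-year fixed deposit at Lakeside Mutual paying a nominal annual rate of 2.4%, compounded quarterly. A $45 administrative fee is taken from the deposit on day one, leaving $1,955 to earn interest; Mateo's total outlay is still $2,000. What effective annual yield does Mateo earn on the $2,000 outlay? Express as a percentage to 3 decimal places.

0.117%

Value after one year: 1,955 × (1 + 0.024/4)^4 = 1,955 × 1.024217 = $2,002.34.
Effective yield on the $2,000 outlay: 2,002.34 / 2,000 − 1 = 0.001172 = 0.117%.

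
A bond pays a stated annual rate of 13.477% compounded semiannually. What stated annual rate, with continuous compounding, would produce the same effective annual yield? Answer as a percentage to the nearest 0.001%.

13.042%

EAR = (1 + 0.13477/2)^2 − 1 = 0.139311.
Equivalent continuous rate: r = ln(1 + 0.139311) = 0.130423 = 13.042%.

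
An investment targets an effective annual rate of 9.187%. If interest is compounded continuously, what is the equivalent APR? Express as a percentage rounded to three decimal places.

8.789%

Continuous: nominal r satisfies e^r − 1 = 0.09187.
r = ln(1 + 0.09187) = ln(1.09187) = 0.087892 = 8.789%.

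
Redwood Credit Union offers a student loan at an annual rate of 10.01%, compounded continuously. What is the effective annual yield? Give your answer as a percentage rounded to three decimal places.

With continuous compounding, EAR = e^0.1001 − 1.
e^0.1001 = 1.105281, so EAR = 0.105281 = 10.528%.

10.528%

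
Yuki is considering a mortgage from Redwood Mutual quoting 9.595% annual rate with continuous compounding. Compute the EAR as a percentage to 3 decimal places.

With continuous compounding, EAR = e^0.09595 − 1.
e^0.09595 = 1.100704, so EAR = 0.100704 = 10.070%.

10.070%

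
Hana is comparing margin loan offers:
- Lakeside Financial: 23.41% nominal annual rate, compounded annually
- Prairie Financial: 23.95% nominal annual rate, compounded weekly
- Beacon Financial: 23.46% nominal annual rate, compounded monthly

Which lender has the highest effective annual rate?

Prairie Financial

Lakeside Financial: compounded annually, EAR = 23.410%
Prairie Financial: (1 + 0.2395/52)^52 − 1 = 26.992%
Beacon Financial: (1 + 0.2346/12)^12 − 1 = 26.154%
The highest effective annual rate is Prairie Financial at 26.992%.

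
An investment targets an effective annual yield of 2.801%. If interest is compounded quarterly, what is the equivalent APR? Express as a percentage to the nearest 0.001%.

2.772%

(1 + r/4)^4 − 1 = 0.02801, so 1 + r/4 = 1.02801^(1/4).
r/4 = 0.006930, so r = 0.027721 = 2.772%.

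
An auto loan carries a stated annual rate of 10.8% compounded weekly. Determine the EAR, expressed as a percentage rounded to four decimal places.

EAR = (1 + 0.108/52)^52 − 1.
= (1 + 0.002077)^52 − 1 = 1.113923 − 1 = 11.3923%.

11.3923%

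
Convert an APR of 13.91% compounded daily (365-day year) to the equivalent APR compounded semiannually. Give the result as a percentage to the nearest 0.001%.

14.402%

EAR = (1 + 0.1391/365)^365 − 1 = 0.149209.
Solve (1 + r/2)^2 = 1.149209: r/2 = 1.149209^(1/2) − 1 = 0.072011, so r = 0.144023 = 14.402%.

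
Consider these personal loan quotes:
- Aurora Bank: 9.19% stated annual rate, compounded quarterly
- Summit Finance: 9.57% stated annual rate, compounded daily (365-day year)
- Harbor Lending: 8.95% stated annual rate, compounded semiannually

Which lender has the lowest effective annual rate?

Aurora Bank: (1 + 0.0919/4)^4 − 1 = 9.512%
Summit Finance: (1 + 0.0957/365)^365 − 1 = 10.042%
Harbor Lending: (1 + 0.0895/2)^2 − 1 = 9.150%
The lowest effective annual rate is Harbor Lending at 9.150%.

Harbor Lending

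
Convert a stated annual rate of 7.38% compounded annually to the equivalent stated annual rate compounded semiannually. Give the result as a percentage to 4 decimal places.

7.2486%

Compounded annually, EAR = nominal = 0.073800.
Solve (1 + r/2)^2 = 1.073800: r/2 = 1.073800^(1/2) − 1 = 0.036243, so r = 0.072486 = 7.2486%.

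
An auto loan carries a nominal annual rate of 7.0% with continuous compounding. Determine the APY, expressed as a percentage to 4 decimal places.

With continuous compounding, EAR = e^0.070 − 1.
e^0.070 = 1.072508, so EAR = 0.072508 = 7.2508%.

7.2508%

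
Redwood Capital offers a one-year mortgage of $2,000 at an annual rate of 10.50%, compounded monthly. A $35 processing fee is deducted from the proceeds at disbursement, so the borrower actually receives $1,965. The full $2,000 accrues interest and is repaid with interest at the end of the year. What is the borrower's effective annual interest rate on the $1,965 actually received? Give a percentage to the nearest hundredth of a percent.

Amount owed after one year: 2,000 × (1 + 0.1050/12)^12 = 2,000 × 1.110203 = $2,220.41.
Effective rate on net proceeds: 2,220.41 / 1,965 − 1 = 0.129978 = 13.00%.

13.00%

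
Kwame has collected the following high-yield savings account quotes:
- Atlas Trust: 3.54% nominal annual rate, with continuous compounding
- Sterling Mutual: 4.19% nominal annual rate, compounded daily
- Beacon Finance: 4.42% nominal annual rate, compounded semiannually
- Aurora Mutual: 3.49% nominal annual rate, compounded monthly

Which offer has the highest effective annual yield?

Beacon Finance

Atlas Trust: e^0.0354 − 1 = 3.603%
Sterling Mutual: (1 + 0.0419/365)^365 − 1 = 4.279%
Beacon Finance: (1 + 0.0442/2)^2 − 1 = 4.469%
Aurora Mutual: (1 + 0.0349/12)^12 − 1 = 3.546%
The highest effective annual rate is Beacon Finance at 4.469%.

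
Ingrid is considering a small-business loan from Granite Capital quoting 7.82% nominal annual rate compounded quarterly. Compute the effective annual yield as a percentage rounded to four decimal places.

8.0523%

EAR = (1 + 0.0782/4)^4 − 1.
= 1.080523 − 1 = 8.0523%.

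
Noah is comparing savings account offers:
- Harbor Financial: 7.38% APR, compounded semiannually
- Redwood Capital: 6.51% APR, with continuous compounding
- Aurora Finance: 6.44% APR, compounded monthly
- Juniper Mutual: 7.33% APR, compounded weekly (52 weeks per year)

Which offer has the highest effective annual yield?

Harbor Financial: (1 + 0.0738/2)^2 − 1 = 7.516%
Redwood Capital: e^0.0651 − 1 = 6.727%
Aurora Finance: (1 + 0.0644/12)^12 − 1 = 6.634%
Juniper Mutual: (1 + 0.0733/52)^52 − 1 = 7.600%
The highest effective annual rate is Juniper Mutual at 7.600%.

Juniper Mutual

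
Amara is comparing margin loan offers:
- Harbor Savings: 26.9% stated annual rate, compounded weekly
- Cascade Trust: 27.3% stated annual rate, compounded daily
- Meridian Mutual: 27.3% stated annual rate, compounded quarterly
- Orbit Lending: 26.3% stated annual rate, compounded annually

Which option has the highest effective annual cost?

Harbor Savings: (1 + 0.269/52)^52 − 1 = 30.775%
Cascade Trust: (1 + 0.273/365)^365 − 1 = 31.377%
Meridian Mutual: (1 + 0.273/4)^4 − 1 = 30.224%
Orbit Lending: compounded annually, EAR = 26.300%
The highest effective annual rate is Cascade Trust at 31.377%.

Cascade Trust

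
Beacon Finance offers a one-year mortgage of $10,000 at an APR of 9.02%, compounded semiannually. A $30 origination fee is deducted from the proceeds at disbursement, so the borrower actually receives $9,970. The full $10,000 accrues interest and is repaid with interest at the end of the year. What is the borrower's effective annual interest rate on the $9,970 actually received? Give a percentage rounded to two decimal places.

9.55%

Amount owed after one year: 10,000 × (1 + 0.0902/2)^2 = 10,000 × 1.092234 = $10,922.34.
Effective rate on net proceeds: 10,922.34 / 9,970 − 1 = 0.095521 = 9.55%.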